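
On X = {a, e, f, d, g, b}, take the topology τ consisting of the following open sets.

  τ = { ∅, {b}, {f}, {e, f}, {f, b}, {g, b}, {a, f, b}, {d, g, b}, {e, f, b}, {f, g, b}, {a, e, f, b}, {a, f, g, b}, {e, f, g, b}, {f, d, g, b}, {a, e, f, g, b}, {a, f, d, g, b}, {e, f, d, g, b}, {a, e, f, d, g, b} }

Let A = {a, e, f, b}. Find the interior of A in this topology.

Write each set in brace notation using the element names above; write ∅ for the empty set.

{a, e, f, b}

opens ⊆ A: ∅, {f}, {b}, {f, b}, {e, f}, {a, f, b}, {e, f, b}, {a, e, f, b}; union → int = {a, e, f, b}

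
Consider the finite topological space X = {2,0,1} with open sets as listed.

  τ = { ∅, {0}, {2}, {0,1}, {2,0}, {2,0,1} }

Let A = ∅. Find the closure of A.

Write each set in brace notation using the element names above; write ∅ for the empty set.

cl via duality: int({2,0,1}) = {2,0,1}, so X∖{2,0,1} = ∅

∅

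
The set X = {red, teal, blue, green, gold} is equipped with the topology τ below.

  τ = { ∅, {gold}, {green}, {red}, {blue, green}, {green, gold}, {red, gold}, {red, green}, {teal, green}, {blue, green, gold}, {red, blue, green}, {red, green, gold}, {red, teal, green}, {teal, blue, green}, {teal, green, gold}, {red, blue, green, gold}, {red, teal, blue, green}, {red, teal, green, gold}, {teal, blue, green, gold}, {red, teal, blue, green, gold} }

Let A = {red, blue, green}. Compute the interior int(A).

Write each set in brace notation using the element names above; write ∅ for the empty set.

{red, blue, green}

interior: largest open inside A is {red, blue, green} (from ∅, {green}, {red}, {blue, green}, {red, green}, {red, blue, green})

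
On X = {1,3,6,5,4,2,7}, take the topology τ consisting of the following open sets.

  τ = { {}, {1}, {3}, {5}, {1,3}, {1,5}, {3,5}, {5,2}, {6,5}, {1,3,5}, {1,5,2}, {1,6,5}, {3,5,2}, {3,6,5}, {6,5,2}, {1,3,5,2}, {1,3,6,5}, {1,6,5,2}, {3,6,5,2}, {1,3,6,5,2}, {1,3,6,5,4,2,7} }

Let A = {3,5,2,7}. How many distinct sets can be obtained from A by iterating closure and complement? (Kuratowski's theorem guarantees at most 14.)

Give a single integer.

8

X∖A={1,6,4}, int(X∖A)={1}, hence cl(A)={3,6,5,4,2,7}
Orbit (k=closure, c=complement):
  1. A     = {3,5,2,7}
  2. kA    = {3,6,5,4,2,7}
  3. cA    = {1,6,4}
  4. ckA   = {1}
  5. kcA   = {1,6,4,7}
  6. kckA  = {1,4,7}
  7. ckcA  = {3,5,2}
  8. ckckA = {3,6,5,2}
(closed under both — stop)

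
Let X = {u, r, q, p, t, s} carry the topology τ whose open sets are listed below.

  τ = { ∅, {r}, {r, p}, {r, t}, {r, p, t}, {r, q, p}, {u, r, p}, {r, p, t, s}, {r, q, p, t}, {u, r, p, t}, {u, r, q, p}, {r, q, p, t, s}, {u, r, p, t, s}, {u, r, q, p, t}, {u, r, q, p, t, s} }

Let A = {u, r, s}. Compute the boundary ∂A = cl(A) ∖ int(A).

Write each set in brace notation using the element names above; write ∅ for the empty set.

U open, U⊆A: ∅, {r}. int(A) = ⋃ = {r}
X∖A={q, p, t}, int(X∖A)=∅, hence cl(A)={u, r, q, p, t, s}
∂A: remove int from cl → {u, q, p, t, s}

{u, q, p, t, s}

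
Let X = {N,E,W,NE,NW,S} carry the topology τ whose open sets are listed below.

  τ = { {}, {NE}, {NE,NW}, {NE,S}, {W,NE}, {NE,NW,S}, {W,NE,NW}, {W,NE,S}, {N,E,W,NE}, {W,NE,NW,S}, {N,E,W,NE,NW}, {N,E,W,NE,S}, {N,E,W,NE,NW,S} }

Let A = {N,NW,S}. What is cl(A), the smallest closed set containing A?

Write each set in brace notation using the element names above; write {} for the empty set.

cl via duality: int({E,W,NE}) = {W,NE}, so X∖{W,NE} = {N,E,NW,S}

{N,E,NW,S}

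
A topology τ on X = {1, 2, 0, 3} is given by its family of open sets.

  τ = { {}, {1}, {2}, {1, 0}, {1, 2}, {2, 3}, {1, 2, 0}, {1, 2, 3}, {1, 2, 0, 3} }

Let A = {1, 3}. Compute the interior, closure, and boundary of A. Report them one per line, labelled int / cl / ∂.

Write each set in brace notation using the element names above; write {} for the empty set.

int(A) = {1}
cl(A)  = {1, 0, 3}
∂A     = {0, 3}

open subsets of A: {}, {1}; so int(A) = {1}
closure: X∖int(X∖A) = X∖{2} = {1, 0, 3}
∂A = {1, 0, 3} minus {1} = {0, 3}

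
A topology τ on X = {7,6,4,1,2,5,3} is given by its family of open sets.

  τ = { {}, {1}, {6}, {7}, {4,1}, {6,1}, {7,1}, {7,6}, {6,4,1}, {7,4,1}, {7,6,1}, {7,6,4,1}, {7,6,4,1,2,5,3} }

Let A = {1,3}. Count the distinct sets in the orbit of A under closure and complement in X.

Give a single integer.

cl via duality: int({7,6,4,2,5}) = {7,6}, so X∖{7,6} = {4,1,2,5,3}
Write k for closure, c for complement:
  1. A     = {1,3}
  2. kA    = {4,1,2,5,3}
  3. cA    = {7,6,4,2,5}
  4. ckA   = {7,6}
  5. kcA   = {7,6,4,2,5,3}
  6. kckA  = {7,6,2,5,3}
  7. ckcA  = {1}
  8. ckckA = {4,1}
applying k or c yields no new set

8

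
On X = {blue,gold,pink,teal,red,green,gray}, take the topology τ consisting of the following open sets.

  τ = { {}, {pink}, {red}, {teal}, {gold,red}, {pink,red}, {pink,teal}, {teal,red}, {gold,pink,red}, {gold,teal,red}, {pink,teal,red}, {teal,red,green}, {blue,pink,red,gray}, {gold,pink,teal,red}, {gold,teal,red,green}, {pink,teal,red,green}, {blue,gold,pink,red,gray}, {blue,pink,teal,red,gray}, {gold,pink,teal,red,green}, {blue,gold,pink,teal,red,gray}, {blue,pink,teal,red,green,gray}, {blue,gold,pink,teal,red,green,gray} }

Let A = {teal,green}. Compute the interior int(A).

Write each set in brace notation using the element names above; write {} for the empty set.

interior: largest open inside A is {teal} (from {}, {teal})

{teal}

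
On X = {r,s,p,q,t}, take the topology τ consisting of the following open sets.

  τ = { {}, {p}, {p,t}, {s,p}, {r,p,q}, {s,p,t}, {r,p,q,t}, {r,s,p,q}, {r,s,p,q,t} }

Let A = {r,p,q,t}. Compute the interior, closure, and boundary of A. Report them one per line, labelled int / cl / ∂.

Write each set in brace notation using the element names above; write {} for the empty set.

int(A) = {r,p,q,t}
cl(A)  = {r,s,p,q,t}
∂A     = {s}

U open, U⊆A: {}, {p}, {p,t}, {r,p,q}, {r,p,q,t}. int(A) = ⋃ = {r,p,q,t}
X∖A={s}, int(X∖A)={}, hence cl(A)={r,s,p,q,t}
∂A: remove int from cl → {s}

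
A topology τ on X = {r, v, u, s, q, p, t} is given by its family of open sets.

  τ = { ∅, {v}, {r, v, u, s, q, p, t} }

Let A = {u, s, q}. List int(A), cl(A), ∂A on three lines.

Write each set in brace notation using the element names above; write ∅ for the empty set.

int(A) = ∅
cl(A)  = {r, u, s, q, p, t}
∂A     = {r, u, s, q, p, t}

open subsets of A: ∅; so int(A) = ∅
closure: X∖int(X∖A) = X∖{v} = {r, u, s, q, p, t}
∂A = {r, u, s, q, p, t} minus ∅ = {r, u, s, q, p, t}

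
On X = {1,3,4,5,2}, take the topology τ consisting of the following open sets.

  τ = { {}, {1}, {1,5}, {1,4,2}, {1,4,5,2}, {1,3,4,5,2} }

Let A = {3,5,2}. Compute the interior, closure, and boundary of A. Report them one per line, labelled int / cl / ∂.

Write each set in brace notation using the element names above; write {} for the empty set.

opens ⊆ A: {}; union → int = {}
complement {1,4}; its interior {1}; cl(A) = X∖{1} = {3,4,5,2}
boundary = {3,4,5,2} ∖ {} = {3,4,5,2}

int(A) = {}
cl(A)  = {3,4,5,2}
∂A     = {3,4,5,2}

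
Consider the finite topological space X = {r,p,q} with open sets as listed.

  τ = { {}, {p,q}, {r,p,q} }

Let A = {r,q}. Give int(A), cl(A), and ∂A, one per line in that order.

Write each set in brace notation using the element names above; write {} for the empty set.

int(A) = {}
cl(A)  = {r,p,q}
∂A     = {r,p,q}

interior: largest open inside A is {} (from {})
cl via duality: int({p}) = {}, so X∖{} = {r,p,q}
cl∖int = {r,p,q}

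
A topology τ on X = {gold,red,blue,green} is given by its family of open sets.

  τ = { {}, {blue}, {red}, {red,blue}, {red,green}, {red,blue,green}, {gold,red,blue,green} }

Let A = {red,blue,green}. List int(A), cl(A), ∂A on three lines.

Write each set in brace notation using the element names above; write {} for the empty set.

opens ⊆ A: {}, {red}, {blue}, {red,green}, {red,blue}, {red,blue,green}; union → int = {red,blue,green}
complement {gold}; its interior {}; cl(A) = X∖{} = {gold,red,blue,green}
boundary = {gold,red,blue,green} ∖ {red,blue,green} = {gold}

int(A) = {red,blue,green}
cl(A)  = {gold,red,blue,green}
∂A     = {gold}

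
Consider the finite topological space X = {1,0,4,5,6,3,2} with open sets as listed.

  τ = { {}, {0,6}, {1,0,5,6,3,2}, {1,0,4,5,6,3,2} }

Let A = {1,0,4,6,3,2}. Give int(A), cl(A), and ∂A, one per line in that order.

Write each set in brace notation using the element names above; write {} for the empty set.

int(A) = {0,6}
cl(A)  = {1,0,4,5,6,3,2}
∂A     = {1,4,5,3,2}

open subsets of A: {}, {0,6}; so int(A) = {0,6}
closure: X∖int(X∖A) = X∖{} = {1,0,4,5,6,3,2}
∂A = {1,0,4,5,6,3,2} minus {0,6} = {1,4,5,3,2}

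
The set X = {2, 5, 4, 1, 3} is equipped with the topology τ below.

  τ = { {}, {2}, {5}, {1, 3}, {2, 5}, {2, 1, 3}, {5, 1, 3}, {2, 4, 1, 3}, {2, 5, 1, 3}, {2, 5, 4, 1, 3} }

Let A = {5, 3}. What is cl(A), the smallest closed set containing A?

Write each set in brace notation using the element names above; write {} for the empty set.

cl via duality: int({2, 4, 1}) = {2}, so X∖{2} = {5, 4, 1, 3}

{5, 4, 1, 3}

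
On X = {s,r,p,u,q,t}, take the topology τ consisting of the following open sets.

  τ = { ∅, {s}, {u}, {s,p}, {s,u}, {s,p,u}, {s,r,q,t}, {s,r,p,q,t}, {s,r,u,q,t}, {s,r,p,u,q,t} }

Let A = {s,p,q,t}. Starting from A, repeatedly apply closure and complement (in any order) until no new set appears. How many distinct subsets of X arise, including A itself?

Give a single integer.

closure: X∖int(X∖A) = X∖{u} = {s,r,p,q,t}
Let k=closure and c=complement:
  1. A     = {s,p,q,t}
  2. kA    = {s,r,p,q,t}
  3. cA    = {r,u}
  4. ckA   = {u}
  5. kcA   = {r,u,q,t}
  6. ckcA  = {s,p}
— saturated at 6

6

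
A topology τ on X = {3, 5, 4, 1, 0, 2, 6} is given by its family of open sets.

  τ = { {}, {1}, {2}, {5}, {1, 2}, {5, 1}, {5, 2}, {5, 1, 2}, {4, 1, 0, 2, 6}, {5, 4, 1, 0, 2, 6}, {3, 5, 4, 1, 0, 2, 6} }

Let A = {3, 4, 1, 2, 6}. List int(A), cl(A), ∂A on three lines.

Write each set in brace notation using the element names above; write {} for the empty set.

interior: largest open inside A is {1, 2} (from {}, {2}, {1}, {1, 2})
cl via duality: int({5, 0}) = {5}, so X∖{5} = {3, 4, 1, 0, 2, 6}
cl∖int = {3, 4, 0, 6}

int(A) = {1, 2}
cl(A)  = {3, 4, 1, 0, 2, 6}
∂A     = {3, 4, 0, 6}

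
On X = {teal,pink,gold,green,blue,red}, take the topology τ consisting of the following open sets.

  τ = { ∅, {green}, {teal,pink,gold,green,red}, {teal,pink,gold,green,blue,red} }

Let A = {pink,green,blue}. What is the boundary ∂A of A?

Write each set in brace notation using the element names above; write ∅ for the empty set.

{teal,pink,gold,blue,red}

opens ⊆ A: ∅, {green}; union → int = {green}
complement {teal,gold,red}; its interior ∅; cl(A) = X∖∅ = {teal,pink,gold,green,blue,red}
boundary = {teal,pink,gold,green,blue,red} ∖ {green} = {teal,pink,gold,blue,red}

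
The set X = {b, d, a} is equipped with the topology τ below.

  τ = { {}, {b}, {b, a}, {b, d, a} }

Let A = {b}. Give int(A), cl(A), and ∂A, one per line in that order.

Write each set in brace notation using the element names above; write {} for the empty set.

opens ⊆ A: {}, {b}; union → int = {b}
complement {d, a}; its interior {}; cl(A) = X∖{} = {b, d, a}
boundary = {b, d, a} ∖ {b} = {d, a}

int(A) = {b}
cl(A)  = {b, d, a}
∂A     = {d, a}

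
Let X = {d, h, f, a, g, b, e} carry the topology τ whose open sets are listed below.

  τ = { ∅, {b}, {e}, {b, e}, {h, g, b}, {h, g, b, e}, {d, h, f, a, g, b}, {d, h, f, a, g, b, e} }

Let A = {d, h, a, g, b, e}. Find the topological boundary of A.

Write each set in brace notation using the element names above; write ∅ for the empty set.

interior: largest open inside A is {h, g, b, e} (from ∅, {e}, {b}, {b, e}, {h, g, b}, {h, g, b, e})
cl via duality: int({f}) = ∅, so X∖∅ = {d, h, f, a, g, b, e}
cl∖int = {d, f, a}

{d, f, a}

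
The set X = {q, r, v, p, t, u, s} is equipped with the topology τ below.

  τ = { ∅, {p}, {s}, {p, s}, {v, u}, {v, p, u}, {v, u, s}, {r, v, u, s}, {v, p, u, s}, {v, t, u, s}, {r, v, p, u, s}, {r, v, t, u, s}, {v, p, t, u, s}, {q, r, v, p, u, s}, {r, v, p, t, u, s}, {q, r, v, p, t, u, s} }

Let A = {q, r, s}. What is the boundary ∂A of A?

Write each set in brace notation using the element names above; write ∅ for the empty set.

{q, r, t}

open subsets of A: ∅, {s}; so int(A) = {s}
closure: X∖int(X∖A) = X∖{v, p, u} = {q, r, t, s}
∂A = {q, r, t, s} minus {s} = {q, r, t}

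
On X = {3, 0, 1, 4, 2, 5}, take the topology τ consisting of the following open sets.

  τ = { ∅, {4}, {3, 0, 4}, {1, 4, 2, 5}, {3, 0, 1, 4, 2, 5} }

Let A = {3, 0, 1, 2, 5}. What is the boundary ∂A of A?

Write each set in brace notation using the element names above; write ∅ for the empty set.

interior: largest open inside A is ∅ (from ∅)
cl via duality: int({4}) = {4}, so X∖{4} = {3, 0, 1, 2, 5}
cl∖int = {3, 0, 1, 2, 5}

{3, 0, 1, 2, 5}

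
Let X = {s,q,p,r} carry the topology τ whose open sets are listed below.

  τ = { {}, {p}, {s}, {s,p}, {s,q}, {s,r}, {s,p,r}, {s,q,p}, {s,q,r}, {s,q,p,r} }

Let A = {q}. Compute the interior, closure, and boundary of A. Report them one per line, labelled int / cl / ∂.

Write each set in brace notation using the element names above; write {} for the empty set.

int(A) = {}
cl(A)  = {q}
∂A     = {q}

U open, U⊆A: {}. int(A) = ⋃ = {}
X∖A={s,p,r}, int(X∖A)={s,p,r}, hence cl(A)={q}
∂A: remove int from cl → {q}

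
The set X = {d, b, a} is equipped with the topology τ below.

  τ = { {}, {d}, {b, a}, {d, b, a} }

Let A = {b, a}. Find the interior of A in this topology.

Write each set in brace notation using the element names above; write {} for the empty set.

{b, a}

open subsets of A: {}, {b, a}; so int(A) = {b, a}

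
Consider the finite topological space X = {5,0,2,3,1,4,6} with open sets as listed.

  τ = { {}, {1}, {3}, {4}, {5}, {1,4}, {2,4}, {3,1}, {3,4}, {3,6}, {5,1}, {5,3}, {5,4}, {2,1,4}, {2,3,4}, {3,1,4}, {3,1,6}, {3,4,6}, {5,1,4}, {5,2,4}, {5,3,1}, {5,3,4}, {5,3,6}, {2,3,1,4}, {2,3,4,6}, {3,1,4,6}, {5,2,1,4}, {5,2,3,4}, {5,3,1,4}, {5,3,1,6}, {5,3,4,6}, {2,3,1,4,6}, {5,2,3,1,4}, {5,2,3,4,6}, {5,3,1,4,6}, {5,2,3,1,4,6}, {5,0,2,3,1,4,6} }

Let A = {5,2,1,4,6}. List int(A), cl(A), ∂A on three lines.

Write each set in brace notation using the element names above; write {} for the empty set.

int(A) = {5,2,1,4}
cl(A)  = {5,0,2,1,4,6}
∂A     = {0,6}

interior: largest open inside A is {5,2,1,4} (from {}, {1}, {4}, {5}, {5,1}, {2,4}, {1,4}, {5,4}, {5,1,4}, {2,1,4}, {5,2,4}, {5,2,1,4})
cl via duality: int({0,3}) = {3}, so X∖{3} = {5,0,2,1,4,6}
cl∖int = {0,6}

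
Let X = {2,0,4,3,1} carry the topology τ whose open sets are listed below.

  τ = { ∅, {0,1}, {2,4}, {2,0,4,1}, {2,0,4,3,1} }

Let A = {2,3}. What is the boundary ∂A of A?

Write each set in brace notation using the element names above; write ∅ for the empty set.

{2,4,3}

open subsets of A: ∅; so int(A) = ∅
closure: X∖int(X∖A) = X∖{0,1} = {2,4,3}
∂A = {2,4,3} minus ∅ = {2,4,3}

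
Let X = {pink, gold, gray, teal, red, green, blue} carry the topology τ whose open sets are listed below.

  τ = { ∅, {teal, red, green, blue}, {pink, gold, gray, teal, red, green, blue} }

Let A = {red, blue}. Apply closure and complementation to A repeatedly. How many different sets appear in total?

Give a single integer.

cl via duality: int({pink, gold, gray, teal, green}) = ∅, so X∖∅ = {pink, gold, gray, teal, red, green, blue}
Write k for closure, c for complement:
  1. A     = {red, blue}
  2. kA    = {pink, gold, gray, teal, red, green, blue}
  3. cA    = {pink, gold, gray, teal, green}
  4. ckA   = ∅
applying k or c yields no new set

4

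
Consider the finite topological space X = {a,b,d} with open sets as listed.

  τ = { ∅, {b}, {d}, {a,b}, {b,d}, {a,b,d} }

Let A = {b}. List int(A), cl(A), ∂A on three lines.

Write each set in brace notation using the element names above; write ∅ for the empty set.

interior: largest open inside A is {b} (from ∅, {b})
cl via duality: int({a,d}) = {d}, so X∖{d} = {a,b}
cl∖int = {a}

int(A) = {b}
cl(A)  = {a,b}
∂A     = {a}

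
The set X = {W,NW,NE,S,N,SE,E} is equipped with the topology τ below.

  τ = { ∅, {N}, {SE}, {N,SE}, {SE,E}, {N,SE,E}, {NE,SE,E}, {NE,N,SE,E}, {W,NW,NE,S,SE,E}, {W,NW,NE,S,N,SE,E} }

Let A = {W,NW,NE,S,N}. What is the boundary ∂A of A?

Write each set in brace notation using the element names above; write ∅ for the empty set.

opens ⊆ A: ∅, {N}; union → int = {N}
complement {SE,E}; its interior {SE,E}; cl(A) = X∖{SE,E} = {W,NW,NE,S,N}
boundary = {W,NW,NE,S,N} ∖ {N} = {W,NW,NE,S}

{W,NW,NE,S}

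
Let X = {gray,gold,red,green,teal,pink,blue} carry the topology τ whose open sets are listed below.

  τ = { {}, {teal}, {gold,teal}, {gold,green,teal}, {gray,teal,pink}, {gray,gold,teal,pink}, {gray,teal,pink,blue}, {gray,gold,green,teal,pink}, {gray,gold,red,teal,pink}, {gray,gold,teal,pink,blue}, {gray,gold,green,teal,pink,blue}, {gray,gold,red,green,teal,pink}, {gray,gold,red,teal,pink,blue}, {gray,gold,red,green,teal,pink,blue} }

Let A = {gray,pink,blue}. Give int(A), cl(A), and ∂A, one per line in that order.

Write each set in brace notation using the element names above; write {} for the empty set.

int(A) = {}
cl(A)  = {gray,red,pink,blue}
∂A     = {gray,red,pink,blue}

U open, U⊆A: {}. int(A) = ⋃ = {}
X∖A={gold,red,green,teal}, int(X∖A)={gold,green,teal}, hence cl(A)={gray,red,pink,blue}
∂A: remove int from cl → {gray,red,pink,blue}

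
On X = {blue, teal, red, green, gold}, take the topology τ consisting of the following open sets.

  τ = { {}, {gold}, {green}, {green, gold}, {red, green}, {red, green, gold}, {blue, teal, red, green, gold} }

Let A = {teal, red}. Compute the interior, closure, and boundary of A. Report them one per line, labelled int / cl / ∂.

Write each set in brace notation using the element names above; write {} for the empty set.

int(A) = {}
cl(A)  = {blue, teal, red}
∂A     = {blue, teal, red}

U open, U⊆A: {}. int(A) = ⋃ = {}
X∖A={blue, green, gold}, int(X∖A)={green, gold}, hence cl(A)={blue, teal, red}
∂A: remove int from cl → {blue, teal, red}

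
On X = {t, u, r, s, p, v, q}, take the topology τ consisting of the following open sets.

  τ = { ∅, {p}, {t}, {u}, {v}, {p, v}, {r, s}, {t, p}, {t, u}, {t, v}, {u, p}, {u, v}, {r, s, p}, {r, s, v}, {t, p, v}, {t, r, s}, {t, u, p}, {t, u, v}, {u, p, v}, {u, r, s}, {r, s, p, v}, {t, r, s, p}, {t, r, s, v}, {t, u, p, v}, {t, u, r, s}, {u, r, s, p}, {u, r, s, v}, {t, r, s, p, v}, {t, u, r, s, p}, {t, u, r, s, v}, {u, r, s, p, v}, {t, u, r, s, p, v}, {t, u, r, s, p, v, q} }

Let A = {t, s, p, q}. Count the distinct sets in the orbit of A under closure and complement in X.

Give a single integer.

complement {u, r, v}; its interior {u, v}; cl(A) = X∖{u, v} = {t, r, s, p, q}
With k = closure, c = complement:
  1. A     = {t, s, p, q}
  2. kA    = {t, r, s, p, q}
  3. cA    = {u, r, v}
  4. ckA   = {u, v}
  5. kcA   = {u, r, s, v, q}
  6. kckA  = {u, v, q}
  7. ckcA  = {t, p}
  8. ckckA = {t, r, s, p}
  9. kckcA = {t, p, q}
  10. ckckcA = {u, r, s, v}
k, c of each give nothing new

10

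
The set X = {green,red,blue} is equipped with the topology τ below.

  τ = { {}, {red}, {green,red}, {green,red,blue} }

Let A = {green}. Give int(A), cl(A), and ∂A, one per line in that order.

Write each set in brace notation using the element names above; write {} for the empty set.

int(A) = {}
cl(A)  = {green,blue}
∂A     = {green,blue}

U open, U⊆A: {}. int(A) = ⋃ = {}
X∖A={red,blue}, int(X∖A)={red}, hence cl(A)={green,blue}
∂A: remove int from cl → {green,blue}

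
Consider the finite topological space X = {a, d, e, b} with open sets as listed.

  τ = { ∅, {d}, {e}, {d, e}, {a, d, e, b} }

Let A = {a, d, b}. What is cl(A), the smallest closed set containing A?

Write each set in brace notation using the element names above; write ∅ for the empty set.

X∖A={e}, int(X∖A)={e}, hence cl(A)={a, d, b}

{a, d, b}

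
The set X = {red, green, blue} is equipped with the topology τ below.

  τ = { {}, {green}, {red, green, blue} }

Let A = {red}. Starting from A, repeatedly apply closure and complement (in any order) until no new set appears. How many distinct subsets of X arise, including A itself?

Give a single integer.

cl via duality: int({green, blue}) = {green}, so X∖{green} = {red, blue}
Write k for closure, c for complement:
  1. A     = {red}
  2. kA    = {red, blue}
  3. cA    = {green, blue}
  4. ckA   = {green}
  5. kcA   = {red, green, blue}
  6. ckcA  = {}
applying k or c yields no new set

6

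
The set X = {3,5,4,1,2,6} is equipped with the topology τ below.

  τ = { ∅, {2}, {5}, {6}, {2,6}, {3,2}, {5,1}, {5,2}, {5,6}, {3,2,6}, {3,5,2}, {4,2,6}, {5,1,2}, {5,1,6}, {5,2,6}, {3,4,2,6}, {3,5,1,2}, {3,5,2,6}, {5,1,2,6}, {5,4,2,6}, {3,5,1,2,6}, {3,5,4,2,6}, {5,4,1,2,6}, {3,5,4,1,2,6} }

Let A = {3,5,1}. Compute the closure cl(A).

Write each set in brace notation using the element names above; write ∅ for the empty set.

{3,5,1}

complement {4,2,6}; its interior {4,2,6}; cl(A) = X∖{4,2,6} = {3,5,1}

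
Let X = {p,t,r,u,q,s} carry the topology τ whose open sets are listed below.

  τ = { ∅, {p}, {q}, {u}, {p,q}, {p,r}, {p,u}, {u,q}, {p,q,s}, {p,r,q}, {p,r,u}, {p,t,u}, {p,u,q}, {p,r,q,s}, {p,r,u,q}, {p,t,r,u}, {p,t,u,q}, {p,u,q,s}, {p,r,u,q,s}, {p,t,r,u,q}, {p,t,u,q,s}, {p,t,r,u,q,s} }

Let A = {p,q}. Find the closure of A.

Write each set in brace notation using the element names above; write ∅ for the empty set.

{p,t,r,q,s}

X∖A={t,r,u,s}, int(X∖A)={u}, hence cl(A)={p,t,r,q,s}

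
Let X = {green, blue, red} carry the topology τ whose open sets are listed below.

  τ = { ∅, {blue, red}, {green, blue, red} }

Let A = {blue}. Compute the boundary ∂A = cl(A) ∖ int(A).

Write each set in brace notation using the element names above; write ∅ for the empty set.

opens ⊆ A: ∅; union → int = ∅
complement {green, red}; its interior ∅; cl(A) = X∖∅ = {green, blue, red}
boundary = {green, blue, red} ∖ ∅ = {green, blue, red}

{green, blue, red}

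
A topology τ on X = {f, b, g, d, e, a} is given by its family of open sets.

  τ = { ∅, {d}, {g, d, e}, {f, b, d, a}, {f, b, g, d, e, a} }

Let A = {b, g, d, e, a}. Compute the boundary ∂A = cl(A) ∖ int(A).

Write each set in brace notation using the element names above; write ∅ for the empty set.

{f, b, a}

open subsets of A: ∅, {d}, {g, d, e}; so int(A) = {g, d, e}
closure: X∖int(X∖A) = X∖∅ = {f, b, g, d, e, a}
∂A = {f, b, g, d, e, a} minus {g, d, e} = {f, b, a}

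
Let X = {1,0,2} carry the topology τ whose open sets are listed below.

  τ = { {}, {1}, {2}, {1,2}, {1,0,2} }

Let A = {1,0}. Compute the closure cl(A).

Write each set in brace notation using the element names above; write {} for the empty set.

{1,0}

cl via duality: int({2}) = {2}, so X∖{2} = {1,0}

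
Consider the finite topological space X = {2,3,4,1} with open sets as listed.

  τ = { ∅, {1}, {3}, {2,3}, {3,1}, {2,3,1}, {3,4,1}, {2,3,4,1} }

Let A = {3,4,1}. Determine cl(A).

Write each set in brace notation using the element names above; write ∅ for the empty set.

closure: X∖int(X∖A) = X∖∅ = {2,3,4,1}

{2,3,4,1}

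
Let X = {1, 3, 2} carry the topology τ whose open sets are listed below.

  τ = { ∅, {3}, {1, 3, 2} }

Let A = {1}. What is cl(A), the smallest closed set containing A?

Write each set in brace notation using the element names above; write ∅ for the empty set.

{1, 2}

complement {3, 2}; its interior {3}; cl(A) = X∖{3} = {1, 2}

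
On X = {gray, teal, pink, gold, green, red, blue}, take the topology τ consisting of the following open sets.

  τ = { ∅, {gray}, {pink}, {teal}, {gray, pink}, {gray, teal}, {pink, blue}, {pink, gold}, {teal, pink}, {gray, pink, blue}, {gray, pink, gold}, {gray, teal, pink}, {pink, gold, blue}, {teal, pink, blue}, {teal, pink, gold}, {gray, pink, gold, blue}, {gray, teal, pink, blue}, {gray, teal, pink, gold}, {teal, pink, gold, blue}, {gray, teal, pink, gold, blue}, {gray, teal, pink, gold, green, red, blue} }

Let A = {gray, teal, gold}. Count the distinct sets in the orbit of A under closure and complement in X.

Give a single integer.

8

closure: X∖int(X∖A) = X∖{pink, blue} = {gray, teal, gold, green, red}
Let k=closure and c=complement:
  1. A     = {gray, teal, gold}
  2. kA    = {gray, teal, gold, green, red}
  3. cA    = {pink, green, red, blue}
  4. ckA   = {pink, blue}
  5. kcA   = {pink, gold, green, red, blue}
  6. ckcA  = {gray, teal}
  7. kckcA = {gray, teal, green, red}
  8. ckckcA = {pink, gold, blue}
— saturated at 8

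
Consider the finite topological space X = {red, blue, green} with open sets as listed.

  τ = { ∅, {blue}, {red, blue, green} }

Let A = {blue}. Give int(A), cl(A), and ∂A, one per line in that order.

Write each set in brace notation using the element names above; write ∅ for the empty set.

interior: largest open inside A is {blue} (from ∅, {blue})
cl via duality: int({red, green}) = ∅, so X∖∅ = {red, blue, green}
cl∖int = {red, green}

int(A) = {blue}
cl(A)  = {red, blue, green}
∂A     = {red, green}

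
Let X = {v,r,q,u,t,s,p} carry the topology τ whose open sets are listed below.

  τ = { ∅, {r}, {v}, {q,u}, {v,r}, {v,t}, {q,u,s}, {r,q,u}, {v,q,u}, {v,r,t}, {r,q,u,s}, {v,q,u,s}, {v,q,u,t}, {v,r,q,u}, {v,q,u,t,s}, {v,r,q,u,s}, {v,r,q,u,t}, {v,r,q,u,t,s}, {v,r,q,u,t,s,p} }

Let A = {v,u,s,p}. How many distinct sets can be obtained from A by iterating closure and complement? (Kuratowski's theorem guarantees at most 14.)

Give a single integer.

complement {r,q,t}; its interior {r}; cl(A) = X∖{r} = {v,q,u,t,s,p}
With k = closure, c = complement:
  1. A     = {v,u,s,p}
  2. kA    = {v,q,u,t,s,p}
  3. cA    = {r,q,t}
  4. ckA   = {r}
  5. kcA   = {r,q,u,t,s,p}
  6. kckA  = {r,p}
  7. ckcA  = {v}
  8. ckckA = {v,q,u,t,s}
  9. kckcA = {v,t,p}
  10. ckckcA = {r,q,u,s}
  11. kckckcA = {r,q,u,s,p}
  12. ckckckcA = {v,t}
k, c of each give nothing new

12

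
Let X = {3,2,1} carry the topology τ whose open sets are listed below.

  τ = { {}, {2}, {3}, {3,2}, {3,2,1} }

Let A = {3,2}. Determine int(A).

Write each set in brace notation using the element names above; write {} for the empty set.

{3,2}

open subsets of A: {}, {2}, {3}, {3,2}; so int(A) = {3,2}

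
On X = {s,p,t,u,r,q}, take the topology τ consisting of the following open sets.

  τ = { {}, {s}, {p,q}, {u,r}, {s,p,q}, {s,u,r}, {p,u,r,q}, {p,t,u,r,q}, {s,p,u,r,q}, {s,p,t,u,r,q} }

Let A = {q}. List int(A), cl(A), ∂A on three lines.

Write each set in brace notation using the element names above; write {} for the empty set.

interior: largest open inside A is {} (from {})
cl via duality: int({s,p,t,u,r}) = {s,u,r}, so X∖{s,u,r} = {p,t,q}
cl∖int = {p,t,q}

int(A) = {}
cl(A)  = {p,t,q}
∂A     = {p,t,q}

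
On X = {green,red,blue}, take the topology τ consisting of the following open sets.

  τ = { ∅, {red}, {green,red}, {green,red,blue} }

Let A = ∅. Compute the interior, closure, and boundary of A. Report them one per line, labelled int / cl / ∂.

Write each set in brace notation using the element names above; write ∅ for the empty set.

int(A) = ∅
cl(A)  = ∅
∂A     = ∅

opens ⊆ A: ∅; union → int = ∅
complement {green,red,blue}; its interior {green,red,blue}; cl(A) = X∖{green,red,blue} = ∅
boundary = ∅ ∖ ∅ = ∅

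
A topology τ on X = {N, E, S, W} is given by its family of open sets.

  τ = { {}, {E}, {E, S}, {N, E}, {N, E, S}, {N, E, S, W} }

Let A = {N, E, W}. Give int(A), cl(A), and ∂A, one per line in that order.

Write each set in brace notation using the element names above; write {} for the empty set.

int(A) = {N, E}
cl(A)  = {N, E, S, W}
∂A     = {S, W}

opens ⊆ A: {}, {E}, {N, E}; union → int = {N, E}
complement {S}; its interior {}; cl(A) = X∖{} = {N, E, S, W}
boundary = {N, E, S, W} ∖ {N, E} = {S, W}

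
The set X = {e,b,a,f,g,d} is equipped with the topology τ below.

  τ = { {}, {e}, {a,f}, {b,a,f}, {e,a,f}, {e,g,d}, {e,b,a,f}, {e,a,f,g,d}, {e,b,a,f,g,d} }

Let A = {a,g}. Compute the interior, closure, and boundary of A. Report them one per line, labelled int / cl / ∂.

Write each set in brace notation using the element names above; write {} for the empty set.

int(A) = {}
cl(A)  = {b,a,f,g,d}
∂A     = {b,a,f,g,d}

opens ⊆ A: {}; union → int = {}
complement {e,b,f,d}; its interior {e}; cl(A) = X∖{e} = {b,a,f,g,d}
boundary = {b,a,f,g,d} ∖ {} = {b,a,f,g,d}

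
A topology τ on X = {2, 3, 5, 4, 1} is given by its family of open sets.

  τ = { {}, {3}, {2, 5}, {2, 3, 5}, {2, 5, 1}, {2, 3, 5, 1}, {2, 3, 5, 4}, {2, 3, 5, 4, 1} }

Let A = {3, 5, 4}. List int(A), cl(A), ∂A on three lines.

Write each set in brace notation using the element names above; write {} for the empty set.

int(A) = {3}
cl(A)  = {2, 3, 5, 4, 1}
∂A     = {2, 5, 4, 1}

open subsets of A: {}, {3}; so int(A) = {3}
closure: X∖int(X∖A) = X∖{} = {2, 3, 5, 4, 1}
∂A = {2, 3, 5, 4, 1} minus {3} = {2, 5, 4, 1}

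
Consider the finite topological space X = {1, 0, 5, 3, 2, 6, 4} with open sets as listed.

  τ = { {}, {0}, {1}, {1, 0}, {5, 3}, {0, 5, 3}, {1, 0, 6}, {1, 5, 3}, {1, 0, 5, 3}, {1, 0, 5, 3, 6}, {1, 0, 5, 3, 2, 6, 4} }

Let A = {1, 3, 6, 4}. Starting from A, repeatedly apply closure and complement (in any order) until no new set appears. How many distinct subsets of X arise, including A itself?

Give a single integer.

10

cl via duality: int({0, 5, 2}) = {0}, so X∖{0} = {1, 5, 3, 2, 6, 4}
Write k for closure, c for complement:
  1. A     = {1, 3, 6, 4}
  2. kA    = {1, 5, 3, 2, 6, 4}
  3. cA    = {0, 5, 2}
  4. ckA   = {0}
  5. kcA   = {0, 5, 3, 2, 6, 4}
  6. kckA  = {0, 2, 6, 4}
  7. ckcA  = {1}
  8. ckckA = {1, 5, 3}
  9. kckcA = {1, 2, 6, 4}
  10. ckckcA = {0, 5, 3}
applying k or c yields no new set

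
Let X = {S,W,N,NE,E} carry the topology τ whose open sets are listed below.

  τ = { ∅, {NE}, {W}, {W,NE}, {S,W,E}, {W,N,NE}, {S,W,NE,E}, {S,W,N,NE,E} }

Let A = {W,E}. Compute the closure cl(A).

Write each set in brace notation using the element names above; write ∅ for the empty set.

complement {S,N,NE}; its interior {NE}; cl(A) = X∖{NE} = {S,W,N,E}

{S,W,N,E}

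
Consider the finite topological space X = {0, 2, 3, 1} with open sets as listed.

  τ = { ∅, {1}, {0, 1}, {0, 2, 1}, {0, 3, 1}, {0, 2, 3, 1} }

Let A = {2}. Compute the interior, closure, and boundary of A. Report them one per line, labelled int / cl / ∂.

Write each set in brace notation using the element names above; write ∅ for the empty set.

opens ⊆ A: ∅; union → int = ∅
complement {0, 3, 1}; its interior {0, 3, 1}; cl(A) = X∖{0, 3, 1} = {2}
boundary = {2} ∖ ∅ = {2}

int(A) = ∅
cl(A)  = {2}
∂A     = {2}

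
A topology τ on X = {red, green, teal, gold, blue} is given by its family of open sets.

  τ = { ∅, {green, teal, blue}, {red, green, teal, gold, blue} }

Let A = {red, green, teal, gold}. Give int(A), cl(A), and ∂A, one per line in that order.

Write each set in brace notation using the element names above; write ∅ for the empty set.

opens ⊆ A: ∅; union → int = ∅
complement {blue}; its interior ∅; cl(A) = X∖∅ = {red, green, teal, gold, blue}
boundary = {red, green, teal, gold, blue} ∖ ∅ = {red, green, teal, gold, blue}

int(A) = ∅
cl(A)  = {red, green, teal, gold, blue}
∂A     = {red, green, teal, gold, blue}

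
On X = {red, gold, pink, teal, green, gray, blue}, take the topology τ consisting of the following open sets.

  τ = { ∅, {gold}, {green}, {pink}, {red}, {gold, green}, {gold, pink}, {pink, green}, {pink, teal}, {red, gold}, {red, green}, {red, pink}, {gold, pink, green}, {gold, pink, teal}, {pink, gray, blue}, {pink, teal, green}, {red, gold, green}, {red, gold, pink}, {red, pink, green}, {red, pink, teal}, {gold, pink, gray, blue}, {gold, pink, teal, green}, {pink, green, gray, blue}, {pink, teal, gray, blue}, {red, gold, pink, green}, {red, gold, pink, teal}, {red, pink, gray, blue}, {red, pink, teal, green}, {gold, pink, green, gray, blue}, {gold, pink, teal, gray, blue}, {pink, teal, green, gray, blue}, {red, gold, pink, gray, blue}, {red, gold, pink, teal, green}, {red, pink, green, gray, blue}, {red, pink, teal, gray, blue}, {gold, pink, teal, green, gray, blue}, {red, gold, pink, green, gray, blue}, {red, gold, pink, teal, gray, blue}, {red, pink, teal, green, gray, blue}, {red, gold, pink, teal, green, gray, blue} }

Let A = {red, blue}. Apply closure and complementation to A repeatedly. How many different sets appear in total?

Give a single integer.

complement {gold, pink, teal, green, gray}; its interior {gold, pink, teal, green}; cl(A) = X∖{gold, pink, teal, green} = {red, gray, blue}
With k = closure, c = complement:
  1. A     = {red, blue}
  2. kA    = {red, gray, blue}
  3. cA    = {gold, pink, teal, green, gray}
  4. ckA   = {gold, pink, teal, green}
  5. kcA   = {gold, pink, teal, green, gray, blue}
  6. ckcA  = {red}
k, c of each give nothing new

6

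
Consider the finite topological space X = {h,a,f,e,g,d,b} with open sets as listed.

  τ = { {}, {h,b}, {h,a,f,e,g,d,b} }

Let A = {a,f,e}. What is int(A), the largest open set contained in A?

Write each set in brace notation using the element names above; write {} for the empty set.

{}

U open, U⊆A: {}. int(A) = ⋃ = {}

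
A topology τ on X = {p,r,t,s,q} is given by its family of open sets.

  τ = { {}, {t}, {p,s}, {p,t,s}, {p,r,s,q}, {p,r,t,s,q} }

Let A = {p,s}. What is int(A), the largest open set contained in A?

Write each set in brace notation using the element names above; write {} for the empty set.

{p,s}

open subsets of A: {}, {p,s}; so int(A) = {p,s}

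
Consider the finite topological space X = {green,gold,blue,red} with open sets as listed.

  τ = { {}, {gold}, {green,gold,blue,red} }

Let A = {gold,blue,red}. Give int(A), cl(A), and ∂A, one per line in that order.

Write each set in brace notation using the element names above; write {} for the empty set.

int(A) = {gold}
cl(A)  = {green,gold,blue,red}
∂A     = {green,blue,red}

opens ⊆ A: {}, {gold}; union → int = {gold}
complement {green}; its interior {}; cl(A) = X∖{} = {green,gold,blue,red}
boundary = {green,gold,blue,red} ∖ {gold} = {green,blue,red}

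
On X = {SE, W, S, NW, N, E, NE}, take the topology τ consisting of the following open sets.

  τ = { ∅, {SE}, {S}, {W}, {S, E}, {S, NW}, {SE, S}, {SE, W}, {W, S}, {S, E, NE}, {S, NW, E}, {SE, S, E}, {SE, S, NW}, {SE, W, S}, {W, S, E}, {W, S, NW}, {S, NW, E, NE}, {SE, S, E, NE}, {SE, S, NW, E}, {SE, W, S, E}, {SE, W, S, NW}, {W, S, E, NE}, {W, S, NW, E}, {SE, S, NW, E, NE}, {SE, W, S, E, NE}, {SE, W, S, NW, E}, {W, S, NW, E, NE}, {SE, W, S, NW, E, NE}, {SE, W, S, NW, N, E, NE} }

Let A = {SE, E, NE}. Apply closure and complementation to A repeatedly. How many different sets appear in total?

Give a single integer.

complement {W, S, NW, N}; its interior {W, S, NW}; cl(A) = X∖{W, S, NW} = {SE, N, E, NE}
With k = closure, c = complement:
  1. A     = {SE, E, NE}
  2. kA    = {SE, N, E, NE}
  3. cA    = {W, S, NW, N}
  4. ckA   = {W, S, NW}
  5. kcA   = {W, S, NW, N, E, NE}
  6. ckcA  = {SE}
  7. kckcA = {SE, N}
  8. ckckcA = {W, S, NW, E, NE}
k, c of each give nothing new

8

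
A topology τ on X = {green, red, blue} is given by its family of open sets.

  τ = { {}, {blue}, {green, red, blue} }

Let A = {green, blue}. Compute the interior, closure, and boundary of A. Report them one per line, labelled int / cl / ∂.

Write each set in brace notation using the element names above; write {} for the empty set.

int(A) = {blue}
cl(A)  = {green, red, blue}
∂A     = {green, red}

open subsets of A: {}, {blue}; so int(A) = {blue}
closure: X∖int(X∖A) = X∖{} = {green, red, blue}
∂A = {green, red, blue} minus {blue} = {green, red}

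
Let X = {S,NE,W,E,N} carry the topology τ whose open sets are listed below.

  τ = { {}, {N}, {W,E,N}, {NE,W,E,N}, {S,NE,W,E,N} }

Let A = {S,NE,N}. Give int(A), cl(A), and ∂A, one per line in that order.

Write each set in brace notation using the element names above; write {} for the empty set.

int(A) = {N}
cl(A)  = {S,NE,W,E,N}
∂A     = {S,NE,W,E}

interior: largest open inside A is {N} (from {}, {N})
cl via duality: int({W,E}) = {}, so X∖{} = {S,NE,W,E,N}
cl∖int = {S,NE,W,E}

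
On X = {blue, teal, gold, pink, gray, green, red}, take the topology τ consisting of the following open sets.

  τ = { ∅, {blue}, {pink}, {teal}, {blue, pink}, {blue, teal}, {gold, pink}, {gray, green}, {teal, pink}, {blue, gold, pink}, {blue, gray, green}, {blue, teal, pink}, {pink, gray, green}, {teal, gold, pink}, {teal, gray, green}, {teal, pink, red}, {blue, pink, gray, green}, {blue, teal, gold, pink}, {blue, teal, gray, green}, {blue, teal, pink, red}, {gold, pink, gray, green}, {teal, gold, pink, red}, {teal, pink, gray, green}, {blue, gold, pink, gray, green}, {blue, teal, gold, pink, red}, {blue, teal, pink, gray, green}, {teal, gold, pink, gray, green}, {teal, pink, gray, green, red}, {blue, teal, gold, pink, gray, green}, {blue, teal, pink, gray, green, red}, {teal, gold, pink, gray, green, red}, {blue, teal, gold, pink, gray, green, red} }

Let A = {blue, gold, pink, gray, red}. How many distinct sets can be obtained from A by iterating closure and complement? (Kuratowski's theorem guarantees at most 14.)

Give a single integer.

cl via duality: int({teal, green}) = {teal}, so X∖{teal} = {blue, gold, pink, gray, green, red}
Write k for closure, c for complement:
  1. A     = {blue, gold, pink, gray, red}
  2. kA    = {blue, gold, pink, gray, green, red}
  3. cA    = {teal, green}
  4. ckA   = {teal}
  5. kcA   = {teal, gray, green, red}
  6. kckA  = {teal, red}
  7. ckcA  = {blue, gold, pink}
  8. ckckA = {blue, gold, pink, gray, green}
  9. kckcA = {blue, gold, pink, red}
  10. ckckcA = {teal, gray, green}
applying k or c yields no new set

10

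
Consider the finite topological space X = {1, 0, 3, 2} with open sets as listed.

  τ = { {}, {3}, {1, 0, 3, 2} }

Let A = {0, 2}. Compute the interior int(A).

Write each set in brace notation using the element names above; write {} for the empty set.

open subsets of A: {}; so int(A) = {}

{}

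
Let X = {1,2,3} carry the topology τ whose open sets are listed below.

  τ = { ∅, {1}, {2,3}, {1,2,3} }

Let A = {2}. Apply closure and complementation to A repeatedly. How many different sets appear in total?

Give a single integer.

6

complement {1,3}; its interior {1}; cl(A) = X∖{1} = {2,3}
With k = closure, c = complement:
  1. A     = {2}
  2. kA    = {2,3}
  3. cA    = {1,3}
  4. ckA   = {1}
  5. kcA   = {1,2,3}
  6. ckcA  = ∅
k, c of each give nothing new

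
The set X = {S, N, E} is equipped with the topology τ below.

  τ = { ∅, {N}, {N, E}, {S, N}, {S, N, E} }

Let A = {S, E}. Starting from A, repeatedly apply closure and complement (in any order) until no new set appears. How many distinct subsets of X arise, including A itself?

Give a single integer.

4

X∖A={N}, int(X∖A)={N}, hence cl(A)={S, E}
Orbit (k=closure, c=complement):
  1. A     = {S, E}
  2. cA    = {N}
  3. kcA   = {S, N, E}
  4. ckcA  = ∅
(closed under both — stop)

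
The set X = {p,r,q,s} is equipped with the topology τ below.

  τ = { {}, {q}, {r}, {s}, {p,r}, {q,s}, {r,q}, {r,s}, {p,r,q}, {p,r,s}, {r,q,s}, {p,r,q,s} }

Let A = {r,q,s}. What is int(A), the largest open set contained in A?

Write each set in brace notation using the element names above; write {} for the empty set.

U open, U⊆A: {}, {q}, {r}, {s}, {r,q}, {q,s}, {r,s}, {r,q,s}. int(A) = ⋃ = {r,q,s}

{r,q,s}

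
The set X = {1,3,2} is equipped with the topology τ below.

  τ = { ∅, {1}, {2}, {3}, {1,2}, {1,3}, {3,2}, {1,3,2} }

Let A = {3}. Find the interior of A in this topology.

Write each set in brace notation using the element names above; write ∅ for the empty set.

{3}

opens ⊆ A: ∅, {3}; union → int = {3}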